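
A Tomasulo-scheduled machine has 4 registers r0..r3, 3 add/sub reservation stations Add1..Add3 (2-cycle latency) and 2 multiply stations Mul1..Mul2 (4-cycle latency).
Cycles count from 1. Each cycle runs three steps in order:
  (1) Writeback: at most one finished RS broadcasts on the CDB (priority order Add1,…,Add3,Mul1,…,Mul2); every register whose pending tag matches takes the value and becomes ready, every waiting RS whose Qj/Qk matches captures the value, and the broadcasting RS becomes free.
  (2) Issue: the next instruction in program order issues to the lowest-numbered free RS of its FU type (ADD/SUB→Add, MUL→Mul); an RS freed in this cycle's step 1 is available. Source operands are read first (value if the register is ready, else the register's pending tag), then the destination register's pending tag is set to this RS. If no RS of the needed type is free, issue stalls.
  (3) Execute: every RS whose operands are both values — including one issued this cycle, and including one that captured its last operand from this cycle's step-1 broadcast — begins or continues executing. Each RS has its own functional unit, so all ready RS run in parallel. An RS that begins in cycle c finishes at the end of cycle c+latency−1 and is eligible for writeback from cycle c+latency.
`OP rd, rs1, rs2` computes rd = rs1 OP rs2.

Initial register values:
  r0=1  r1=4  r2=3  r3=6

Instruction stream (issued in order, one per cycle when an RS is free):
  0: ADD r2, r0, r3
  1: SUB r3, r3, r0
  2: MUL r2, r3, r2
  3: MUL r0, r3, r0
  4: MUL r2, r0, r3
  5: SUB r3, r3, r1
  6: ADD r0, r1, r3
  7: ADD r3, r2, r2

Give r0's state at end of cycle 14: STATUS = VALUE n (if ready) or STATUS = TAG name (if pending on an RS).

STATUS = VALUE 5

c1: issue ADD r2<-Add1 | r0:1,r1:4,r2:Add1,r3:6
c2: issue SUB r3<-Add2 | r0:1,r1:4,r2:Add1,r3:Add2
c3: CDB Add1=7; issue MUL r2<-Mul1 | r0:1,r1:4,r2:Mul1,r3:Add2
c4: CDB Add2=5; issue MUL r0<-Mul2 | r0:Mul2,r1:4,r2:Mul1,r3:5
c5: stall | r0:Mul2,r1:4,r2:Mul1,r3:5
c6: stall | r0:Mul2,r1:4,r2:Mul1,r3:5
c7: stall | r0:Mul2,r1:4,r2:Mul1,r3:5
c8: CDB Mul1=35; issue MUL r2<-Mul1 | r0:Mul2,r1:4,r2:Mul1,r3:5
c9: CDB Mul2=5; issue SUB r3<-Add1 | r0:5,r1:4,r2:Mul1,r3:Add1
c10: issue ADD r0<-Add2 | r0:Add2,r1:4,r2:Mul1,r3:Add1
c11: CDB Add1=1; issue ADD r3<-Add1 | r0:Add2,r1:4,r2:Mul1,r3:Add1
c12: - | r0:Add2,r1:4,r2:Mul1,r3:Add1
c13: CDB Add2=5 | r0:5,r1:4,r2:Mul1,r3:Add1
c14: CDB Mul1=25 | r0:5,r1:4,r2:25,r3:Add1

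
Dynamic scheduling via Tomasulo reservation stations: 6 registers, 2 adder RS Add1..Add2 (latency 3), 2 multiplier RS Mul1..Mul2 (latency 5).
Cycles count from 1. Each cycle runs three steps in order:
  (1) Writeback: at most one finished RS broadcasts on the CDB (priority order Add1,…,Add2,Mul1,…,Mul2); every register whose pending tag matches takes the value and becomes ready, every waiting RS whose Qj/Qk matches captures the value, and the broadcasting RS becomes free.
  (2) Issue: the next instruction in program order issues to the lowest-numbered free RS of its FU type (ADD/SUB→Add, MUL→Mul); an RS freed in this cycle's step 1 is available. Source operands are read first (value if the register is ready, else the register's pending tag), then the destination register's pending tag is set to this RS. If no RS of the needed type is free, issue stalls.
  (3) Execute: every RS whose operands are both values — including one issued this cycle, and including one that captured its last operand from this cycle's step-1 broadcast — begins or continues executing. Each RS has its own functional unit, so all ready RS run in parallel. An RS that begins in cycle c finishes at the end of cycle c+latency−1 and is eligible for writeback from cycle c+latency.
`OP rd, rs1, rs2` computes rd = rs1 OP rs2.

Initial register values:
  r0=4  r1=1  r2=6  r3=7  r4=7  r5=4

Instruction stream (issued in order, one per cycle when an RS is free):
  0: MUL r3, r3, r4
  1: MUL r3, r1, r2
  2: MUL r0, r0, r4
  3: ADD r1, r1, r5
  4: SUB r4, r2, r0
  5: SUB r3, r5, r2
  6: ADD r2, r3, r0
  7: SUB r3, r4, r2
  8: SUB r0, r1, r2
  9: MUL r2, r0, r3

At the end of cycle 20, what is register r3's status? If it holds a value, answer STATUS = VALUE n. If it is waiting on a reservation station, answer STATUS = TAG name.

cycle 1: issue MUL r3<-Mul1 // r0:4,r1:1,r2:6,r3:Mul1,r4:7,r5:4
cycle 2: issue MUL r3<-Mul2 // r0:4,r1:1,r2:6,r3:Mul2,r4:7,r5:4
cycle 3: stall // r0:4,r1:1,r2:6,r3:Mul2,r4:7,r5:4
cycle 4: stall // r0:4,r1:1,r2:6,r3:Mul2,r4:7,r5:4
cycle 5: stall // r0:4,r1:1,r2:6,r3:Mul2,r4:7,r5:4
cycle 6: CDB Mul1=49; issue MUL r0<-Mul1 // r0:Mul1,r1:1,r2:6,r3:Mul2,r4:7,r5:4
cycle 7: CDB Mul2=6; issue ADD r1<-Add1 // r0:Mul1,r1:Add1,r2:6,r3:6,r4:7,r5:4
cycle 8: issue SUB r4<-Add2 // r0:Mul1,r1:Add1,r2:6,r3:6,r4:Add2,r5:4
cycle 9: stall // r0:Mul1,r1:Add1,r2:6,r3:6,r4:Add2,r5:4
cycle 10: CDB Add1=5; issue SUB r3<-Add1 // r0:Mul1,r1:5,r2:6,r3:Add1,r4:Add2,r5:4
cycle 11: CDB Mul1=28; stall // r0:28,r1:5,r2:6,r3:Add1,r4:Add2,r5:4
cycle 12: stall // r0:28,r1:5,r2:6,r3:Add1,r4:Add2,r5:4
cycle 13: CDB Add1=-2; issue ADD r2<-Add1 // r0:28,r1:5,r2:Add1,r3:-2,r4:Add2,r5:4
cycle 14: CDB Add2=-22; issue SUB r3<-Add2 // r0:28,r1:5,r2:Add1,r3:Add2,r4:-22,r5:4
cycle 15: stall // r0:28,r1:5,r2:Add1,r3:Add2,r4:-22,r5:4
cycle 16: CDB Add1=26; issue SUB r0<-Add1 // r0:Add1,r1:5,r2:26,r3:Add2,r4:-22,r5:4
cycle 17: issue MUL r2<-Mul1 // r0:Add1,r1:5,r2:Mul1,r3:Add2,r4:-22,r5:4
cycle 18: - // r0:Add1,r1:5,r2:Mul1,r3:Add2,r4:-22,r5:4
cycle 19: CDB Add1=-21 // r0:-21,r1:5,r2:Mul1,r3:Add2,r4:-22,r5:4
cycle 20: CDB Add2=-48 // r0:-21,r1:5,r2:Mul1,r3:-48,r4:-22,r5:4

STATUS = VALUE -48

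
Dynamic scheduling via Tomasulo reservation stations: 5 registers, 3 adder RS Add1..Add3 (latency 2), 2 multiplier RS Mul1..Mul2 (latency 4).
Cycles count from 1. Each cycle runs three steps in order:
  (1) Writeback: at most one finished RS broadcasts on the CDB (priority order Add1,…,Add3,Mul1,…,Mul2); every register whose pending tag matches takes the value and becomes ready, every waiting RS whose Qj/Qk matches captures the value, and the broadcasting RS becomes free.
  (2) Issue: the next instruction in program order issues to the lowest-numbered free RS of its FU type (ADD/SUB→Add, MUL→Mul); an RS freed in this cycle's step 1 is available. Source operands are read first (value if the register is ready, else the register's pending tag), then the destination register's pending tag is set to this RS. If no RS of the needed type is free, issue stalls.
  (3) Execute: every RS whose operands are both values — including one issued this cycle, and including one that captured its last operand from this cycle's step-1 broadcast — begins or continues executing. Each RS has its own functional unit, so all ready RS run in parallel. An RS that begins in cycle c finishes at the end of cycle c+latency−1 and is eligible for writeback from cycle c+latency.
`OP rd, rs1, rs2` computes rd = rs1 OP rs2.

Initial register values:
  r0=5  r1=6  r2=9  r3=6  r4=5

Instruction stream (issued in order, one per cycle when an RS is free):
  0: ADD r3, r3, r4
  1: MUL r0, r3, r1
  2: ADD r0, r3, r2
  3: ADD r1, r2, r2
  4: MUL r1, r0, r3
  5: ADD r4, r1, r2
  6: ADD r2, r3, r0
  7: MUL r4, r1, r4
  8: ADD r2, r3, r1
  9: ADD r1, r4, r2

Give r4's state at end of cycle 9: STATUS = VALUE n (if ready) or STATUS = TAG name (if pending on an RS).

STATUS = TAG Mul1

  c1: issue ADD r3<-Add1  regs: r0:5,r1:6,r2:9,r3:Add1,r4:5
  c2: issue MUL r0<-Mul1  regs: r0:Mul1,r1:6,r2:9,r3:Add1,r4:5
  c3: CDB Add1=11; issue ADD r0<-Add1  regs: r0:Add1,r1:6,r2:9,r3:11,r4:5
  c4: issue ADD r1<-Add2  regs: r0:Add1,r1:Add2,r2:9,r3:11,r4:5
  c5: CDB Add1=20; issue MUL r1<-Mul2  regs: r0:20,r1:Mul2,r2:9,r3:11,r4:5
  c6: CDB Add2=18; issue ADD r4<-Add1  regs: r0:20,r1:Mul2,r2:9,r3:11,r4:Add1
  c7: CDB Mul1=66; issue ADD r2<-Add2  regs: r0:20,r1:Mul2,r2:Add2,r3:11,r4:Add1
  c8: issue MUL r4<-Mul1  regs: r0:20,r1:Mul2,r2:Add2,r3:11,r4:Mul1
  c9: CDB Add2=31; issue ADD r2<-Add2  regs: r0:20,r1:Mul2,r2:Add2,r3:11,r4:Mul1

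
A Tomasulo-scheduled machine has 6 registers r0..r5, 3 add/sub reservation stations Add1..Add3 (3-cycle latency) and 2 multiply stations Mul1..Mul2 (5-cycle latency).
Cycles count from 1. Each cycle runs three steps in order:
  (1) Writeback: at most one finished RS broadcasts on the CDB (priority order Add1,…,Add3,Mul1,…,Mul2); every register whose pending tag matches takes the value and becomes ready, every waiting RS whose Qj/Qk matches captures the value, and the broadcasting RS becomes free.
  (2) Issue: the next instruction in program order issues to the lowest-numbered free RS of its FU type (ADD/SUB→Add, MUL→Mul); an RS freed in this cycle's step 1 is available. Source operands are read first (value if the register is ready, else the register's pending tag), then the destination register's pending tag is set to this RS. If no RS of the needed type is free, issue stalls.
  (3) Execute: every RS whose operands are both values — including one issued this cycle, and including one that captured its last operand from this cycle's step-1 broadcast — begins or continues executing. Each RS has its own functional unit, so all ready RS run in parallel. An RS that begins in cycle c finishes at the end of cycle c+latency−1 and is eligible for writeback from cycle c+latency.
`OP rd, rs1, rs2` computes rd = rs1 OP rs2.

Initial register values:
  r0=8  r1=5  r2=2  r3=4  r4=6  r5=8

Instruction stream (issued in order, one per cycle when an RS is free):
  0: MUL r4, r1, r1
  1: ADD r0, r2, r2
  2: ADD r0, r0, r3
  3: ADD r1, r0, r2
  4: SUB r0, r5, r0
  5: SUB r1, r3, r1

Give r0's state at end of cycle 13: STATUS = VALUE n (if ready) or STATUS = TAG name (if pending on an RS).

  c1: issue MUL r4<-Mul1  regs: r0:8,r1:5,r2:2,r3:4,r4:Mul1,r5:8
  c2: issue ADD r0<-Add1  regs: r0:Add1,r1:5,r2:2,r3:4,r4:Mul1,r5:8
  c3: issue ADD r0<-Add2  regs: r0:Add2,r1:5,r2:2,r3:4,r4:Mul1,r5:8
  c4: issue ADD r1<-Add3  regs: r0:Add2,r1:Add3,r2:2,r3:4,r4:Mul1,r5:8
  c5: CDB Add1=4; issue SUB r0<-Add1  regs: r0:Add1,r1:Add3,r2:2,r3:4,r4:Mul1,r5:8
  c6: CDB Mul1=25; stall  regs: r0:Add1,r1:Add3,r2:2,r3:4,r4:25,r5:8
  c7: stall  regs: r0:Add1,r1:Add3,r2:2,r3:4,r4:25,r5:8
  c8: CDB Add2=8; issue SUB r1<-Add2  regs: r0:Add1,r1:Add2,r2:2,r3:4,r4:25,r5:8
  c9: -  regs: r0:Add1,r1:Add2,r2:2,r3:4,r4:25,r5:8
  c10: -  regs: r0:Add1,r1:Add2,r2:2,r3:4,r4:25,r5:8
  c11: CDB Add1=0  regs: r0:0,r1:Add2,r2:2,r3:4,r4:25,r5:8
  c12: CDB Add3=10  regs: r0:0,r1:Add2,r2:2,r3:4,r4:25,r5:8
  c13: -  regs: r0:0,r1:Add2,r2:2,r3:4,r4:25,r5:8

STATUS = VALUE 0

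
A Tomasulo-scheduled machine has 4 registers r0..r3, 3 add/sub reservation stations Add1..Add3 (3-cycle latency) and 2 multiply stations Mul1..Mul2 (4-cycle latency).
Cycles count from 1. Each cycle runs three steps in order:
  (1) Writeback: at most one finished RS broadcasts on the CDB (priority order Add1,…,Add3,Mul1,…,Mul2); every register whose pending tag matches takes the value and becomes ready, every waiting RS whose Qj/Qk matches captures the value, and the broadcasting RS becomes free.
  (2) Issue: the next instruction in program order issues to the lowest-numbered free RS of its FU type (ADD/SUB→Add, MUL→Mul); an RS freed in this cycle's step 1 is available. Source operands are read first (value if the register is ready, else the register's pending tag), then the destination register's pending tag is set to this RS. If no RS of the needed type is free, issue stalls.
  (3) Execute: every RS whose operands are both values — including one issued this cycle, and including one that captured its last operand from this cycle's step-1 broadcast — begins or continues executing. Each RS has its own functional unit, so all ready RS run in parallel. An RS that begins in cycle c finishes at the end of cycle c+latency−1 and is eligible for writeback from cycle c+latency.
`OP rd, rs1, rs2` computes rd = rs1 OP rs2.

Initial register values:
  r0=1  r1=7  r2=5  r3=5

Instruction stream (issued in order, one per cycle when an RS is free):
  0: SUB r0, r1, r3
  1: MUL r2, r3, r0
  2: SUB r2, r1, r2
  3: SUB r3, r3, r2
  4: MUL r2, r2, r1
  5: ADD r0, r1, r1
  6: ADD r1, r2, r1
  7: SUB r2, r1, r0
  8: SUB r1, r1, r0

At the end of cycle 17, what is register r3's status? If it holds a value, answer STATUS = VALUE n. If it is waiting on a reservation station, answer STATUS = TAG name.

  c1: issue SUB r0<-Add1  regs: r0:Add1,r1:7,r2:5,r3:5
  c2: issue MUL r2<-Mul1  regs: r0:Add1,r1:7,r2:Mul1,r3:5
  c3: issue SUB r2<-Add2  regs: r0:Add1,r1:7,r2:Add2,r3:5
  c4: CDB Add1=2; issue SUB r3<-Add1  regs: r0:2,r1:7,r2:Add2,r3:Add1
  c5: issue MUL r2<-Mul2  regs: r0:2,r1:7,r2:Mul2,r3:Add1
  c6: issue ADD r0<-Add3  regs: r0:Add3,r1:7,r2:Mul2,r3:Add1
  c7: stall  regs: r0:Add3,r1:7,r2:Mul2,r3:Add1
  c8: CDB Mul1=10; stall  regs: r0:Add3,r1:7,r2:Mul2,r3:Add1
  c9: CDB Add3=14; issue ADD r1<-Add3  regs: r0:14,r1:Add3,r2:Mul2,r3:Add1
  c10: stall  regs: r0:14,r1:Add3,r2:Mul2,r3:Add1
  c11: CDB Add2=-3; issue SUB r2<-Add2  regs: r0:14,r1:Add3,r2:Add2,r3:Add1
  c12: stall  regs: r0:14,r1:Add3,r2:Add2,r3:Add1
  c13: stall  regs: r0:14,r1:Add3,r2:Add2,r3:Add1
  c14: CDB Add1=8; issue SUB r1<-Add1  regs: r0:14,r1:Add1,r2:Add2,r3:8
  c15: CDB Mul2=-21  regs: r0:14,r1:Add1,r2:Add2,r3:8
  c16: -  regs: r0:14,r1:Add1,r2:Add2,r3:8
  c17: -  regs: r0:14,r1:Add1,r2:Add2,r3:8

STATUS = VALUE 8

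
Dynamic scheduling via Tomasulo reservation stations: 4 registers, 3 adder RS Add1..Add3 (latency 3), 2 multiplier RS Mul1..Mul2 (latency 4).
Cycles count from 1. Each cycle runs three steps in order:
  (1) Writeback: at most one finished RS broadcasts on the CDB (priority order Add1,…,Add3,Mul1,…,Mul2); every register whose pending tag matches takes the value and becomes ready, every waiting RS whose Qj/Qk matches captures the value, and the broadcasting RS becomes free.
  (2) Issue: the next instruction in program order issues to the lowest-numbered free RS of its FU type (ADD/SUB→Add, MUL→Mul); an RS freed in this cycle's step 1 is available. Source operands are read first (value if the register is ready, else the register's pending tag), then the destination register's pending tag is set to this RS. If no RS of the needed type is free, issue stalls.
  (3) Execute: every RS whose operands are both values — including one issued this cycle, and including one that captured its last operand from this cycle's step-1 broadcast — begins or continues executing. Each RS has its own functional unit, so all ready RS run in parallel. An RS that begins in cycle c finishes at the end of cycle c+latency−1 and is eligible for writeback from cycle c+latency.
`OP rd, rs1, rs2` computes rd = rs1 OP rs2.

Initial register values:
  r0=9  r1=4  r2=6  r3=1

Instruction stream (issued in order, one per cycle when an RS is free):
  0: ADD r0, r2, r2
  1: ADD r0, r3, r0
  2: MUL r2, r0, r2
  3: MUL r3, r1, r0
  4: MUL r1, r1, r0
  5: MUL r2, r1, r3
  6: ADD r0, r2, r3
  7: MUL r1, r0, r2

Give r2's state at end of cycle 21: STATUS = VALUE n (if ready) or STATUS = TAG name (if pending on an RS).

cycle 1: issue ADD r0<-Add1 // r0:Add1,r1:4,r2:6,r3:1
cycle 2: issue ADD r0<-Add2 // r0:Add2,r1:4,r2:6,r3:1
cycle 3: issue MUL r2<-Mul1 // r0:Add2,r1:4,r2:Mul1,r3:1
cycle 4: CDB Add1=12; issue MUL r3<-Mul2 // r0:Add2,r1:4,r2:Mul1,r3:Mul2
cycle 5: stall // r0:Add2,r1:4,r2:Mul1,r3:Mul2
cycle 6: stall // r0:Add2,r1:4,r2:Mul1,r3:Mul2
cycle 7: CDB Add2=13; stall // r0:13,r1:4,r2:Mul1,r3:Mul2
cycle 8: stall // r0:13,r1:4,r2:Mul1,r3:Mul2
cycle 9: stall // r0:13,r1:4,r2:Mul1,r3:Mul2
cycle 10: stall // r0:13,r1:4,r2:Mul1,r3:Mul2
cycle 11: CDB Mul1=78; issue MUL r1<-Mul1 // r0:13,r1:Mul1,r2:78,r3:Mul2
cycle 12: CDB Mul2=52; issue MUL r2<-Mul2 // r0:13,r1:Mul1,r2:Mul2,r3:52
cycle 13: issue ADD r0<-Add1 // r0:Add1,r1:Mul1,r2:Mul2,r3:52
cycle 14: stall // r0:Add1,r1:Mul1,r2:Mul2,r3:52
cycle 15: CDB Mul1=52; issue MUL r1<-Mul1 // r0:Add1,r1:Mul1,r2:Mul2,r3:52
cycle 16: - // r0:Add1,r1:Mul1,r2:Mul2,r3:52
cycle 17: - // r0:Add1,r1:Mul1,r2:Mul2,r3:52
cycle 18: - // r0:Add1,r1:Mul1,r2:Mul2,r3:52
cycle 19: CDB Mul2=2704 // r0:Add1,r1:Mul1,r2:2704,r3:52
cycle 20: - // r0:Add1,r1:Mul1,r2:2704,r3:52
cycle 21: - // r0:Add1,r1:Mul1,r2:2704,r3:52

STATUS = VALUE 2704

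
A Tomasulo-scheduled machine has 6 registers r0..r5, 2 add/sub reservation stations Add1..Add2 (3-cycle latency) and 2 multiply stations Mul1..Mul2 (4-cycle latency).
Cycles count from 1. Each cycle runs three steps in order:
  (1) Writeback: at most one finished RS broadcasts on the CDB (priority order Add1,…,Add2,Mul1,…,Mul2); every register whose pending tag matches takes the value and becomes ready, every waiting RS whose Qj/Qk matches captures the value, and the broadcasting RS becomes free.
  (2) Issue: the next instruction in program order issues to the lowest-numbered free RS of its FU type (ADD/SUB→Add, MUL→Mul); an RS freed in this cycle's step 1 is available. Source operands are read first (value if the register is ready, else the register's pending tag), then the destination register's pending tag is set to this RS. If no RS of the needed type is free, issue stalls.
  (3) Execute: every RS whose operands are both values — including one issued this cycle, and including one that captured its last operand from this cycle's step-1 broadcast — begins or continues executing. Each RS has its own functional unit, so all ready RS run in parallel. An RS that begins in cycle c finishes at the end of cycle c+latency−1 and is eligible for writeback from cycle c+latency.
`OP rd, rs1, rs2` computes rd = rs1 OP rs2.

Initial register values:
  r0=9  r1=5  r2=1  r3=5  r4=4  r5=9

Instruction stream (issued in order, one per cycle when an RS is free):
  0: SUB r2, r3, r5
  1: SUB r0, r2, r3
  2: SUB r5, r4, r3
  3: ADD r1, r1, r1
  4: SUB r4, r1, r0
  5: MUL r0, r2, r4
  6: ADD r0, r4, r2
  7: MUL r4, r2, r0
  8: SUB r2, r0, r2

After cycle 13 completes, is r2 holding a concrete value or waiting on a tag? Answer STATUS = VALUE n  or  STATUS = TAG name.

STATUS = TAG Add2

c1: issue SUB r2<-Add1 | r0:9,r1:5,r2:Add1,r3:5,r4:4,r5:9
c2: issue SUB r0<-Add2 | r0:Add2,r1:5,r2:Add1,r3:5,r4:4,r5:9
c3: stall | r0:Add2,r1:5,r2:Add1,r3:5,r4:4,r5:9
c4: CDB Add1=-4; issue SUB r5<-Add1 | r0:Add2,r1:5,r2:-4,r3:5,r4:4,r5:Add1
c5: stall | r0:Add2,r1:5,r2:-4,r3:5,r4:4,r5:Add1
c6: stall | r0:Add2,r1:5,r2:-4,r3:5,r4:4,r5:Add1
c7: CDB Add1=-1; issue ADD r1<-Add1 | r0:Add2,r1:Add1,r2:-4,r3:5,r4:4,r5:-1
c8: CDB Add2=-9; issue SUB r4<-Add2 | r0:-9,r1:Add1,r2:-4,r3:5,r4:Add2,r5:-1
c9: issue MUL r0<-Mul1 | r0:Mul1,r1:Add1,r2:-4,r3:5,r4:Add2,r5:-1
c10: CDB Add1=10; issue ADD r0<-Add1 | r0:Add1,r1:10,r2:-4,r3:5,r4:Add2,r5:-1
c11: issue MUL r4<-Mul2 | r0:Add1,r1:10,r2:-4,r3:5,r4:Mul2,r5:-1
c12: stall | r0:Add1,r1:10,r2:-4,r3:5,r4:Mul2,r5:-1
c13: CDB Add2=19; issue SUB r2<-Add2 | r0:Add1,r1:10,r2:Add2,r3:5,r4:Mul2,r5:-1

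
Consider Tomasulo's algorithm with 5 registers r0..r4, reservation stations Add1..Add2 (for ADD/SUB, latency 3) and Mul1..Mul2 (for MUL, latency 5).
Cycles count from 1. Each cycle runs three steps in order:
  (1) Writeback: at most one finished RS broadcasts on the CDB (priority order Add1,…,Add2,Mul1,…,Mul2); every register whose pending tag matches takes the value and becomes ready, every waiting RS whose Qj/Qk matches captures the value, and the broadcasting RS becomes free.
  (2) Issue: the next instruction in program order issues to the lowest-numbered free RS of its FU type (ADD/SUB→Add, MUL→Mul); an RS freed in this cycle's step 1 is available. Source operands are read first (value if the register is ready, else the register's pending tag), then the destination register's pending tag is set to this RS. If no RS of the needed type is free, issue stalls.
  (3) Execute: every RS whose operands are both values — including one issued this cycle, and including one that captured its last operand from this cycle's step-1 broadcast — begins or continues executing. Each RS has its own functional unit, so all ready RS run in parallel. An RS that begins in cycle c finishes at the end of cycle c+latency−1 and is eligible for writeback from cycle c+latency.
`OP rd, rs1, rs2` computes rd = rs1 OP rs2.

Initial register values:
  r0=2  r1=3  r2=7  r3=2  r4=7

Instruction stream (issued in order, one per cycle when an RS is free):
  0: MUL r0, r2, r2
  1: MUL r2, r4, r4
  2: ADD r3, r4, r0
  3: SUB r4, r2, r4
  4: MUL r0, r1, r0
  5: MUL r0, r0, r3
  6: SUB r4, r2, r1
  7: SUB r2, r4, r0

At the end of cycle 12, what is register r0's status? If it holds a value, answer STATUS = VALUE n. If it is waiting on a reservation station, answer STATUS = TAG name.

STATUS = TAG Mul2

  c1: issue MUL r0<-Mul1  regs: r0:Mul1,r1:3,r2:7,r3:2,r4:7
  c2: issue MUL r2<-Mul2  regs: r0:Mul1,r1:3,r2:Mul2,r3:2,r4:7
  c3: issue ADD r3<-Add1  regs: r0:Mul1,r1:3,r2:Mul2,r3:Add1,r4:7
  c4: issue SUB r4<-Add2  regs: r0:Mul1,r1:3,r2:Mul2,r3:Add1,r4:Add2
  c5: stall  regs: r0:Mul1,r1:3,r2:Mul2,r3:Add1,r4:Add2
  c6: CDB Mul1=49; issue MUL r0<-Mul1  regs: r0:Mul1,r1:3,r2:Mul2,r3:Add1,r4:Add2
  c7: CDB Mul2=49; issue MUL r0<-Mul2  regs: r0:Mul2,r1:3,r2:49,r3:Add1,r4:Add2
  c8: stall  regs: r0:Mul2,r1:3,r2:49,r3:Add1,r4:Add2
  c9: CDB Add1=56; issue SUB r4<-Add1  regs: r0:Mul2,r1:3,r2:49,r3:56,r4:Add1
  c10: CDB Add2=42; issue SUB r2<-Add2  regs: r0:Mul2,r1:3,r2:Add2,r3:56,r4:Add1
  c11: CDB Mul1=147  regs: r0:Mul2,r1:3,r2:Add2,r3:56,r4:Add1
  c12: CDB Add1=46  regs: r0:Mul2,r1:3,r2:Add2,r3:56,r4:46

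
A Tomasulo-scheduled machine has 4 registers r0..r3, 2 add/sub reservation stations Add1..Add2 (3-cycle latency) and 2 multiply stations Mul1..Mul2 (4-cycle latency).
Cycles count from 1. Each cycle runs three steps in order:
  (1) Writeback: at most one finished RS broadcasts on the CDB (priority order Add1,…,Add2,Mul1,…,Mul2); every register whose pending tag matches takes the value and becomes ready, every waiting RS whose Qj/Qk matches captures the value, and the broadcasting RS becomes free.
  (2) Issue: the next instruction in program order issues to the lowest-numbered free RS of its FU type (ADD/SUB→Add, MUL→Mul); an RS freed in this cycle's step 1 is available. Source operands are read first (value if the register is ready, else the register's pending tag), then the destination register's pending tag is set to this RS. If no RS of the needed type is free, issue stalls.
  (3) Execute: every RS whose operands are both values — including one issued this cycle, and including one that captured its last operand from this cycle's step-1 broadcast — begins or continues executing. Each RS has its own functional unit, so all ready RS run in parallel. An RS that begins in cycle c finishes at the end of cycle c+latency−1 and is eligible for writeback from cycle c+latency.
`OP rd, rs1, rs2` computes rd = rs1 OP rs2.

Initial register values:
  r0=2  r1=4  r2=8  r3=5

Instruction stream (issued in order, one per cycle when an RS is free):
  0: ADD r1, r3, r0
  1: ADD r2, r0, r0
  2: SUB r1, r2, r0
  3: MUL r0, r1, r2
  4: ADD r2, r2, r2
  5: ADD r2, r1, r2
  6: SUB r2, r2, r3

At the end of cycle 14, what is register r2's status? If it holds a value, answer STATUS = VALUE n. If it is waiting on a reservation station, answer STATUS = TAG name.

STATUS = TAG Add2

c1: issue ADD r1<-Add1 | r0:2,r1:Add1,r2:8,r3:5
c2: issue ADD r2<-Add2 | r0:2,r1:Add1,r2:Add2,r3:5
c3: stall | r0:2,r1:Add1,r2:Add2,r3:5
c4: CDB Add1=7; issue SUB r1<-Add1 | r0:2,r1:Add1,r2:Add2,r3:5
c5: CDB Add2=4; issue MUL r0<-Mul1 | r0:Mul1,r1:Add1,r2:4,r3:5
c6: issue ADD r2<-Add2 | r0:Mul1,r1:Add1,r2:Add2,r3:5
c7: stall | r0:Mul1,r1:Add1,r2:Add2,r3:5
c8: CDB Add1=2; issue ADD r2<-Add1 | r0:Mul1,r1:2,r2:Add1,r3:5
c9: CDB Add2=8; issue SUB r2<-Add2 | r0:Mul1,r1:2,r2:Add2,r3:5
c10: - | r0:Mul1,r1:2,r2:Add2,r3:5
c11: - | r0:Mul1,r1:2,r2:Add2,r3:5
c12: CDB Add1=10 | r0:Mul1,r1:2,r2:Add2,r3:5
c13: CDB Mul1=8 | r0:8,r1:2,r2:Add2,r3:5
c14: - | r0:8,r1:2,r2:Add2,r3:5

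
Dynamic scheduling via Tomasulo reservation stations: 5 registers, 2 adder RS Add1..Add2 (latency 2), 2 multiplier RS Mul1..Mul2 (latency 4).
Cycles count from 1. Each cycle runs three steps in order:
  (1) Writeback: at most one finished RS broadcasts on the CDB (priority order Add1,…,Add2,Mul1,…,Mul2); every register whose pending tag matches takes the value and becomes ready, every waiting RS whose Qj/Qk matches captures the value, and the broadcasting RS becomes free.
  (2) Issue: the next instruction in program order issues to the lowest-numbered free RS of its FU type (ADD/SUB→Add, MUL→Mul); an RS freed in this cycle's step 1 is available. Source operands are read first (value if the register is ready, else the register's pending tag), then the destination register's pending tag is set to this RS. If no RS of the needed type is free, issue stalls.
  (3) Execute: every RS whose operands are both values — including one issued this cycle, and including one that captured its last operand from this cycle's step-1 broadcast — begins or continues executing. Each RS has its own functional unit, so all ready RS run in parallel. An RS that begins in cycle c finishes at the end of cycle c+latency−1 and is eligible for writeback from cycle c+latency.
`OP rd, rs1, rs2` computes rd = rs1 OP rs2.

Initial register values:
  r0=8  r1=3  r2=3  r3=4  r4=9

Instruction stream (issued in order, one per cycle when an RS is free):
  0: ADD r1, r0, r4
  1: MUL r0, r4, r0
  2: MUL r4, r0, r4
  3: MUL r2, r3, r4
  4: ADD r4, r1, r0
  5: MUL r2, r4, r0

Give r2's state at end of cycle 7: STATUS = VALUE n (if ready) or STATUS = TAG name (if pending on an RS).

  c1: issue ADD r1<-Add1  regs: r0:8,r1:Add1,r2:3,r3:4,r4:9
  c2: issue MUL r0<-Mul1  regs: r0:Mul1,r1:Add1,r2:3,r3:4,r4:9
  c3: CDB Add1=17; issue MUL r4<-Mul2  regs: r0:Mul1,r1:17,r2:3,r3:4,r4:Mul2
  c4: stall  regs: r0:Mul1,r1:17,r2:3,r3:4,r4:Mul2
  c5: stall  regs: r0:Mul1,r1:17,r2:3,r3:4,r4:Mul2
  c6: CDB Mul1=72; issue MUL r2<-Mul1  regs: r0:72,r1:17,r2:Mul1,r3:4,r4:Mul2
  c7: issue ADD r4<-Add1  regs: r0:72,r1:17,r2:Mul1,r3:4,r4:Add1

STATUS = TAG Mul1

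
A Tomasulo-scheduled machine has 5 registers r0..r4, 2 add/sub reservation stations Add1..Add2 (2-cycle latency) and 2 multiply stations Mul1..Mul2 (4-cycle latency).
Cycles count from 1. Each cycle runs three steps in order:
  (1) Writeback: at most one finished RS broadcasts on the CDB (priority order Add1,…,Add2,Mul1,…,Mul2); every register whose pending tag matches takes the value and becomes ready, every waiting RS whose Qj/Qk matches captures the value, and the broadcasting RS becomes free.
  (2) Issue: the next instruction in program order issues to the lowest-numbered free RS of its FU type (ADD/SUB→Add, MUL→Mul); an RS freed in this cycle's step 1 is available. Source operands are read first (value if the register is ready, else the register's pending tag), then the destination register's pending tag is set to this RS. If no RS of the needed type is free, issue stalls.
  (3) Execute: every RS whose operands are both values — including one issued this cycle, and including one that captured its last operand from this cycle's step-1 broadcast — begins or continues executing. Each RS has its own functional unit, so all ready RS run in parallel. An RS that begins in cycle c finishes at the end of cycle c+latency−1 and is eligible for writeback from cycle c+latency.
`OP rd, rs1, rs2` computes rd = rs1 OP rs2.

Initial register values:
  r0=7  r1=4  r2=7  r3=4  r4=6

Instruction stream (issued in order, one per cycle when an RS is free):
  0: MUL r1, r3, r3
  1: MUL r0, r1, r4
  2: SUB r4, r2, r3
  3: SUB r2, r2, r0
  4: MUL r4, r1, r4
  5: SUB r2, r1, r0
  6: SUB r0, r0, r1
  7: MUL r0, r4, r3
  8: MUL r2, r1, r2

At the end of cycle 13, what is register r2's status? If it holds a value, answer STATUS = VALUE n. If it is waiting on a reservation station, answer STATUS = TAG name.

  c1: issue MUL r1<-Mul1  regs: r0:7,r1:Mul1,r2:7,r3:4,r4:6
  c2: issue MUL r0<-Mul2  regs: r0:Mul2,r1:Mul1,r2:7,r3:4,r4:6
  c3: issue SUB r4<-Add1  regs: r0:Mul2,r1:Mul1,r2:7,r3:4,r4:Add1
  c4: issue SUB r2<-Add2  regs: r0:Mul2,r1:Mul1,r2:Add2,r3:4,r4:Add1
  c5: CDB Add1=3; stall  regs: r0:Mul2,r1:Mul1,r2:Add2,r3:4,r4:3
  c6: CDB Mul1=16; issue MUL r4<-Mul1  regs: r0:Mul2,r1:16,r2:Add2,r3:4,r4:Mul1
  c7: issue SUB r2<-Add1  regs: r0:Mul2,r1:16,r2:Add1,r3:4,r4:Mul1
  c8: stall  regs: r0:Mul2,r1:16,r2:Add1,r3:4,r4:Mul1
  c9: stall  regs: r0:Mul2,r1:16,r2:Add1,r3:4,r4:Mul1
  c10: CDB Mul1=48; stall  regs: r0:Mul2,r1:16,r2:Add1,r3:4,r4:48
  c11: CDB Mul2=96; stall  regs: r0:96,r1:16,r2:Add1,r3:4,r4:48
  c12: stall  regs: r0:96,r1:16,r2:Add1,r3:4,r4:48
  c13: CDB Add1=-80; issue SUB r0<-Add1  regs: r0:Add1,r1:16,r2:-80,r3:4,r4:48

STATUS = VALUE -80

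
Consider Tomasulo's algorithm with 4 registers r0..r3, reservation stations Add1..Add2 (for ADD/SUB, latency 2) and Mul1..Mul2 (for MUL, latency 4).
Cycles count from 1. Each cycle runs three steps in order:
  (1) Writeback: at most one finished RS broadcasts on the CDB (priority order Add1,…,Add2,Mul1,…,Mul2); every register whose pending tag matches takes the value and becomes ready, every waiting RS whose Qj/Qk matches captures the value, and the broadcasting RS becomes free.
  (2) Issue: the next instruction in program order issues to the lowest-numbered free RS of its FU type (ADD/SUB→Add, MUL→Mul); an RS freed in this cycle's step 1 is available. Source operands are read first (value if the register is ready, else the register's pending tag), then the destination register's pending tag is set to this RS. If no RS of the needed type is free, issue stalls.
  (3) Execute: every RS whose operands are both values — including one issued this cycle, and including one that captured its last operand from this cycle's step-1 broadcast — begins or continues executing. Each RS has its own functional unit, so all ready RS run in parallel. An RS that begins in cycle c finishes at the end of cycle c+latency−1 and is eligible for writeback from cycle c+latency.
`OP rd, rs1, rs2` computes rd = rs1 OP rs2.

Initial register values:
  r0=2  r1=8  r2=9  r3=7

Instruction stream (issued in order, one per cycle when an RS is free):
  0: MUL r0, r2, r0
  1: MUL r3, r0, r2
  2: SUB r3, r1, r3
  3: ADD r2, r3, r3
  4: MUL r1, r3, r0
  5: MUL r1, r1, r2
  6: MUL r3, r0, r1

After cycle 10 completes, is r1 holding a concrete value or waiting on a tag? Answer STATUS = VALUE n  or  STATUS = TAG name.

STATUS = TAG Mul2

c1: issue MUL r0<-Mul1 | r0:Mul1,r1:8,r2:9,r3:7
c2: issue MUL r3<-Mul2 | r0:Mul1,r1:8,r2:9,r3:Mul2
c3: issue SUB r3<-Add1 | r0:Mul1,r1:8,r2:9,r3:Add1
c4: issue ADD r2<-Add2 | r0:Mul1,r1:8,r2:Add2,r3:Add1
c5: CDB Mul1=18; issue MUL r1<-Mul1 | r0:18,r1:Mul1,r2:Add2,r3:Add1
c6: stall | r0:18,r1:Mul1,r2:Add2,r3:Add1
c7: stall | r0:18,r1:Mul1,r2:Add2,r3:Add1
c8: stall | r0:18,r1:Mul1,r2:Add2,r3:Add1
c9: CDB Mul2=162; issue MUL r1<-Mul2 | r0:18,r1:Mul2,r2:Add2,r3:Add1
c10: stall | r0:18,r1:Mul2,r2:Add2,r3:Add1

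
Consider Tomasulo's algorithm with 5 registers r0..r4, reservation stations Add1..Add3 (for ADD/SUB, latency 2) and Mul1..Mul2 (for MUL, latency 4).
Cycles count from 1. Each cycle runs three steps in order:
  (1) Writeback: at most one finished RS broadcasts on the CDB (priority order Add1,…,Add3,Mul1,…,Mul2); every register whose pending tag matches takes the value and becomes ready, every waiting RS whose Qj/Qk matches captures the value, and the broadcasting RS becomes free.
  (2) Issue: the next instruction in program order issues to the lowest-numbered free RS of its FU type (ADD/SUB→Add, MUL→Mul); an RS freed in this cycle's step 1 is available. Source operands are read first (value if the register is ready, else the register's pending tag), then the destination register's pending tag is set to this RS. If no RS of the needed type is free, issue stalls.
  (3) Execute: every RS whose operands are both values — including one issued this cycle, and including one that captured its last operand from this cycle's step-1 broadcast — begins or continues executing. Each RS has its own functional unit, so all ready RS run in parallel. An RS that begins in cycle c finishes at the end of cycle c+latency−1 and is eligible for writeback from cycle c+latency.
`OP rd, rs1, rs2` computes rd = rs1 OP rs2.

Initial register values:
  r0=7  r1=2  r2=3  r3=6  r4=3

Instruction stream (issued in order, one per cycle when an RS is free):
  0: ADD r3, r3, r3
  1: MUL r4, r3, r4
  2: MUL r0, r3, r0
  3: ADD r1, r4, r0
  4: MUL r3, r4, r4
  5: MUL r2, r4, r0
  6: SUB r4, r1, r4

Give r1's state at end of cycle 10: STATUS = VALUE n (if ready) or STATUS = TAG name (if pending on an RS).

  c1: issue ADD r3<-Add1  regs: r0:7,r1:2,r2:3,r3:Add1,r4:3
  c2: issue MUL r4<-Mul1  regs: r0:7,r1:2,r2:3,r3:Add1,r4:Mul1
  c3: CDB Add1=12; issue MUL r0<-Mul2  regs: r0:Mul2,r1:2,r2:3,r3:12,r4:Mul1
  c4: issue ADD r1<-Add1  regs: r0:Mul2,r1:Add1,r2:3,r3:12,r4:Mul1
  c5: stall  regs: r0:Mul2,r1:Add1,r2:3,r3:12,r4:Mul1
  c6: stall  regs: r0:Mul2,r1:Add1,r2:3,r3:12,r4:Mul1
  c7: CDB Mul1=36; issue MUL r3<-Mul1  regs: r0:Mul2,r1:Add1,r2:3,r3:Mul1,r4:36
  c8: CDB Mul2=84; issue MUL r2<-Mul2  regs: r0:84,r1:Add1,r2:Mul2,r3:Mul1,r4:36
  c9: issue SUB r4<-Add2  regs: r0:84,r1:Add1,r2:Mul2,r3:Mul1,r4:Add2
  c10: CDB Add1=120  regs: r0:84,r1:120,r2:Mul2,r3:Mul1,r4:Add2

STATUS = VALUE 120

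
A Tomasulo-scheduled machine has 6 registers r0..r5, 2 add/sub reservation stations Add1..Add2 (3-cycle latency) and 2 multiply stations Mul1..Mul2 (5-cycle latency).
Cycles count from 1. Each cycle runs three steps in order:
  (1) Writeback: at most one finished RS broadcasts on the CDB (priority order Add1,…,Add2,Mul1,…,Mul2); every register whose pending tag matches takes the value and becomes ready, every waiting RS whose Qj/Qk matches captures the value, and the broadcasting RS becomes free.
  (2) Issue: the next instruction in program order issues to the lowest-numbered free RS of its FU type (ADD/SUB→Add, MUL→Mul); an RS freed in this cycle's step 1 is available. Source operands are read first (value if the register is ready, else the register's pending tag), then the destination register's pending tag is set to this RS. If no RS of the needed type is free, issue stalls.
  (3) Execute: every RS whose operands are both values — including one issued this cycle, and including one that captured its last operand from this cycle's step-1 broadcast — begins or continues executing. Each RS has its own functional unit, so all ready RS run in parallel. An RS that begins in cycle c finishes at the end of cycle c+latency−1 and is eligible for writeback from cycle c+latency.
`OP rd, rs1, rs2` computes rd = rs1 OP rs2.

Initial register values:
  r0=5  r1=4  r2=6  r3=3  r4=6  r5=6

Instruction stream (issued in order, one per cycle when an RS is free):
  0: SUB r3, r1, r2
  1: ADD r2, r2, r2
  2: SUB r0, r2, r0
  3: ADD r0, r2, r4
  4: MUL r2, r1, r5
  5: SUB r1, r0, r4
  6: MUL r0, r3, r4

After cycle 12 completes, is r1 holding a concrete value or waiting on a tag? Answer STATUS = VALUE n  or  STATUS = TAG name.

cycle 1: issue SUB r3<-Add1 // r0:5,r1:4,r2:6,r3:Add1,r4:6,r5:6
cycle 2: issue ADD r2<-Add2 // r0:5,r1:4,r2:Add2,r3:Add1,r4:6,r5:6
cycle 3: stall // r0:5,r1:4,r2:Add2,r3:Add1,r4:6,r5:6
cycle 4: CDB Add1=-2; issue SUB r0<-Add1 // r0:Add1,r1:4,r2:Add2,r3:-2,r4:6,r5:6
cycle 5: CDB Add2=12; issue ADD r0<-Add2 // r0:Add2,r1:4,r2:12,r3:-2,r4:6,r5:6
cycle 6: issue MUL r2<-Mul1 // r0:Add2,r1:4,r2:Mul1,r3:-2,r4:6,r5:6
cycle 7: stall // r0:Add2,r1:4,r2:Mul1,r3:-2,r4:6,r5:6
cycle 8: CDB Add1=7; issue SUB r1<-Add1 // r0:Add2,r1:Add1,r2:Mul1,r3:-2,r4:6,r5:6
cycle 9: CDB Add2=18; issue MUL r0<-Mul2 // r0:Mul2,r1:Add1,r2:Mul1,r3:-2,r4:6,r5:6
cycle 10: - // r0:Mul2,r1:Add1,r2:Mul1,r3:-2,r4:6,r5:6
cycle 11: CDB Mul1=24 // r0:Mul2,r1:Add1,r2:24,r3:-2,r4:6,r5:6
cycle 12: CDB Add1=12 // r0:Mul2,r1:12,r2:24,r3:-2,r4:6,r5:6

STATUS = VALUE 12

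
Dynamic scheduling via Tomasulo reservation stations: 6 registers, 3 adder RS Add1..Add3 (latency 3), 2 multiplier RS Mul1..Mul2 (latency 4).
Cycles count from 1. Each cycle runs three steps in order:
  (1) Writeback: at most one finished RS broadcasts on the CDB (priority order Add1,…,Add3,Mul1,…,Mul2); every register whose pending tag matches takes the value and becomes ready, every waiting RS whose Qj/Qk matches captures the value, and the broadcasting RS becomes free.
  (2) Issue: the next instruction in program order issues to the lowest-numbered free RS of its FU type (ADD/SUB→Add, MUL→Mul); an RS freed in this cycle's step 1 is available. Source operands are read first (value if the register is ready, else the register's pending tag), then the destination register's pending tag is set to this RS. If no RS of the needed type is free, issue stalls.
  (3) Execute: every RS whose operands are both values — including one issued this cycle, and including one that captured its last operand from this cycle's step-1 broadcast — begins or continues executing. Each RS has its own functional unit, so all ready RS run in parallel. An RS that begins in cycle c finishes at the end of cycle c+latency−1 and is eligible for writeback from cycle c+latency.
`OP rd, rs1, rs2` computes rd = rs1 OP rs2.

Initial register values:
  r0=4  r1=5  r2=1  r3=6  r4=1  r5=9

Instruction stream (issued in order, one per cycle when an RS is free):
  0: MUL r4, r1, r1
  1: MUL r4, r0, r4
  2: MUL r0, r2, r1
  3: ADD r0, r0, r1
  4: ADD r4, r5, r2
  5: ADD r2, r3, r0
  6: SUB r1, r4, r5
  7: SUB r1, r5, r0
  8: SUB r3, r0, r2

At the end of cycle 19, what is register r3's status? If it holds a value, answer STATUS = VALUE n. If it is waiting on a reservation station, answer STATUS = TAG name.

STATUS = VALUE -6

  c1: issue MUL r4<-Mul1  regs: r0:4,r1:5,r2:1,r3:6,r4:Mul1,r5:9
  c2: issue MUL r4<-Mul2  regs: r0:4,r1:5,r2:1,r3:6,r4:Mul2,r5:9
  c3: stall  regs: r0:4,r1:5,r2:1,r3:6,r4:Mul2,r5:9
  c4: stall  regs: r0:4,r1:5,r2:1,r3:6,r4:Mul2,r5:9
  c5: CDB Mul1=25; issue MUL r0<-Mul1  regs: r0:Mul1,r1:5,r2:1,r3:6,r4:Mul2,r5:9
  c6: issue ADD r0<-Add1  regs: r0:Add1,r1:5,r2:1,r3:6,r4:Mul2,r5:9
  c7: issue ADD r4<-Add2  regs: r0:Add1,r1:5,r2:1,r3:6,r4:Add2,r5:9
  c8: issue ADD r2<-Add3  regs: r0:Add1,r1:5,r2:Add3,r3:6,r4:Add2,r5:9
  c9: CDB Mul1=5; stall  regs: r0:Add1,r1:5,r2:Add3,r3:6,r4:Add2,r5:9
  c10: CDB Add2=10; issue SUB r1<-Add2  regs: r0:Add1,r1:Add2,r2:Add3,r3:6,r4:10,r5:9
  c11: CDB Mul2=100; stall  regs: r0:Add1,r1:Add2,r2:Add3,r3:6,r4:10,r5:9
  c12: CDB Add1=10; issue SUB r1<-Add1  regs: r0:10,r1:Add1,r2:Add3,r3:6,r4:10,r5:9
  c13: CDB Add2=1; issue SUB r3<-Add2  regs: r0:10,r1:Add1,r2:Add3,r3:Add2,r4:10,r5:9
  c14: -  regs: r0:10,r1:Add1,r2:Add3,r3:Add2,r4:10,r5:9
  c15: CDB Add1=-1  regs: r0:10,r1:-1,r2:Add3,r3:Add2,r4:10,r5:9
  c16: CDB Add3=16  regs: r0:10,r1:-1,r2:16,r3:Add2,r4:10,r5:9
  c17: -  regs: r0:10,r1:-1,r2:16,r3:Add2,r4:10,r5:9
  c18: -  regs: r0:10,r1:-1,r2:16,r3:Add2,r4:10,r5:9
  c19: CDB Add2=-6  regs: r0:10,r1:-1,r2:16,r3:-6,r4:10,r5:9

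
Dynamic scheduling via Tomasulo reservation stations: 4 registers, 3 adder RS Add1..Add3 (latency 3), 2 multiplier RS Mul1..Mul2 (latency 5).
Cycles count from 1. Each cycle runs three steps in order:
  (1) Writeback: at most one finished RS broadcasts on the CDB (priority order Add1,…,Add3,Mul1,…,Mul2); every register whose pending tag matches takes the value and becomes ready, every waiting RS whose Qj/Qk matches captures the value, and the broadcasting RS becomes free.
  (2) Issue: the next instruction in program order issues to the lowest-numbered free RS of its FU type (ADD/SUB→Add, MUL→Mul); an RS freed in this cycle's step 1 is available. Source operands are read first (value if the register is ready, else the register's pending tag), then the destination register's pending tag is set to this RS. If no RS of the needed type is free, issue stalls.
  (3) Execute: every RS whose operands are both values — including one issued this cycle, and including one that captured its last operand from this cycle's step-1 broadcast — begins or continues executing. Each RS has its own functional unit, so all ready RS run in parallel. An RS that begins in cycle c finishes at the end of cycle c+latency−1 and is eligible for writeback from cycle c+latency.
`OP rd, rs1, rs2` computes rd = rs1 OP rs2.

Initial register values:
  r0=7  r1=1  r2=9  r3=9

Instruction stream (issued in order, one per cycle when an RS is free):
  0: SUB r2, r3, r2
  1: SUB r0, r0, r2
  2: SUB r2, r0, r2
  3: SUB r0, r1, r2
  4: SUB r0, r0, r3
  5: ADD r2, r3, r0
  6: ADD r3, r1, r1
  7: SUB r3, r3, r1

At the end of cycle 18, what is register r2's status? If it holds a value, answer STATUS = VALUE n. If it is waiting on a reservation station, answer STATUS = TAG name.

c1: issue SUB r2<-Add1 | r0:7,r1:1,r2:Add1,r3:9
c2: issue SUB r0<-Add2 | r0:Add2,r1:1,r2:Add1,r3:9
c3: issue SUB r2<-Add3 | r0:Add2,r1:1,r2:Add3,r3:9
c4: CDB Add1=0; issue SUB r0<-Add1 | r0:Add1,r1:1,r2:Add3,r3:9
c5: stall | r0:Add1,r1:1,r2:Add3,r3:9
c6: stall | r0:Add1,r1:1,r2:Add3,r3:9
c7: CDB Add2=7; issue SUB r0<-Add2 | r0:Add2,r1:1,r2:Add3,r3:9
c8: stall | r0:Add2,r1:1,r2:Add3,r3:9
c9: stall | r0:Add2,r1:1,r2:Add3,r3:9
c10: CDB Add3=7; issue ADD r2<-Add3 | r0:Add2,r1:1,r2:Add3,r3:9
c11: stall | r0:Add2,r1:1,r2:Add3,r3:9
c12: stall | r0:Add2,r1:1,r2:Add3,r3:9
c13: CDB Add1=-6; issue ADD r3<-Add1 | r0:Add2,r1:1,r2:Add3,r3:Add1
c14: stall | r0:Add2,r1:1,r2:Add3,r3:Add1
c15: stall | r0:Add2,r1:1,r2:Add3,r3:Add1
c16: CDB Add1=2; issue SUB r3<-Add1 | r0:Add2,r1:1,r2:Add3,r3:Add1
c17: CDB Add2=-15 | r0:-15,r1:1,r2:Add3,r3:Add1
c18: - | r0:-15,r1:1,r2:Add3,r3:Add1

STATUS = TAG Add3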